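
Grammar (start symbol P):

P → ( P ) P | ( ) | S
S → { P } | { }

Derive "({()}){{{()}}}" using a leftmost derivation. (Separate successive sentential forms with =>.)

P => (P)P => (S)P => ({P})P => ({()})P => ({()})S => ({()}){P} => ({()}){S} => ({()}){{P}} => ({()}){{S}} => ({()}){{{P}}} => ({()}){{{()}}}

P => (P)P   [P → ( P ) P]
(P)P => (S)P   [P → S]
(S)P => ({P})P   [S → { P }]
({P})P => ({()})P   [P → ( )]
({()})P => ({()})S   [P → S]
({()})S => ({()}){P}   [S → { P }]
({()}){P} => ({()}){S}   [P → S]
({()}){S} => ({()}){{P}}   [S → { P }]
({()}){{P}} => ({()}){{S}}   [P → S]
({()}){{S}} => ({()}){{{P}}}   [S → { P }]
({()}){{{P}}} => ({()}){{{()}}}   [P → ( )]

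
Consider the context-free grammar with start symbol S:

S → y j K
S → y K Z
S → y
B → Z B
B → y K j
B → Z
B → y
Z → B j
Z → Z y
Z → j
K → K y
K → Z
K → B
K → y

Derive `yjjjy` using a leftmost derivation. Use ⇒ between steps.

S ⇒ yjK ⇒ yjKy ⇒ yjZy ⇒ yjBjy ⇒ yjZjy ⇒ yjjjy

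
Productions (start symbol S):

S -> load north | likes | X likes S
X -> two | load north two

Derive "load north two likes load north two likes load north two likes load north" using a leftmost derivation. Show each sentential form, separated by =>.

S => X likes S => load north two likes S => load north two likes X likes S => load north two likes load north two likes S => load north two likes load north two likes X likes S => load north two likes load north two likes load north two likes S => load north two likes load north two likes load north two likes load north

S => X likes S   [S -> X likes S]
X likes S => load north two likes S   [X -> load north two]
load north two likes S => load north two likes X likes S   [S -> X likes S]
load north two likes X likes S => load north two likes load north two likes S   [X -> load north two]
load north two likes load north two likes S => load north two likes load north two likes X likes S   [S -> X likes S]
load north two likes load north two likes X likes S => load north two likes load north two likes load north two likes S   [X -> load north two]
load north two likes load north two likes load north two likes S => load north two likes load north two likes load north two likes load north   [S -> load north]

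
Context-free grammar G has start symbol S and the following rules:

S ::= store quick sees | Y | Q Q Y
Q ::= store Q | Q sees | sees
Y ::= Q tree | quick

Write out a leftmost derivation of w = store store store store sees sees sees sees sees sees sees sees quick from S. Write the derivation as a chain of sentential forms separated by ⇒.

S ⇒ Q Q Y ⇒ Q sees Q Y ⇒ store Q sees Q Y ⇒ store Q sees sees Q Y ⇒ store store Q sees sees Q Y ⇒ store store Q sees sees sees Q Y ⇒ store store store Q sees sees sees Q Y ⇒ store store store Q sees sees sees sees Q Y ⇒ store store store Q sees sees sees sees sees Q Y ⇒ store store store store Q sees sees sees sees sees Q Y ⇒ store store store store sees sees sees sees sees sees Q Y ⇒ store store store store sees sees sees sees sees sees Q sees Y ⇒ store store store store sees sees sees sees sees sees sees sees Y ⇒ store store store store sees sees sees sees sees sees sees sees quick

S ⇒ Q Q Y   [S ::= Q Q Y]
Q Q Y ⇒ Q sees Q Y   [Q ::= Q sees]
Q sees Q Y ⇒ store Q sees Q Y   [Q ::= store Q]
store Q sees Q Y ⇒ store Q sees sees Q Y   [Q ::= Q sees]
store Q sees sees Q Y ⇒ store store Q sees sees Q Y   [Q ::= store Q]
store store Q sees sees Q Y ⇒ store store Q sees sees sees Q Y   [Q ::= Q sees]
store store Q sees sees sees Q Y ⇒ store store store Q sees sees sees Q Y   [Q ::= store Q]
store store store Q sees sees sees Q Y ⇒ store store store Q sees sees sees sees Q Y   [Q ::= Q sees]
store store store Q sees sees sees sees Q Y ⇒ store store store Q sees sees sees sees sees Q Y   [Q ::= Q sees]
store store store Q sees sees sees sees sees Q Y ⇒ store store store store Q sees sees sees sees sees Q Y   [Q ::= store Q]
store store store store Q sees sees sees sees sees Q Y ⇒ store store store store sees sees sees sees sees sees Q Y   [Q ::= sees]
store store store store sees sees sees sees sees sees Q Y ⇒ store store store store sees sees sees sees sees sees Q sees Y   [Q ::= Q sees]
store store store store sees sees sees sees sees sees Q sees Y ⇒ store store store store sees sees sees sees sees sees sees sees Y   [Q ::= sees]
store store store store sees sees sees sees sees sees sees sees Y ⇒ store store store store sees sees sees sees sees sees sees sees quick   [Y ::= quick]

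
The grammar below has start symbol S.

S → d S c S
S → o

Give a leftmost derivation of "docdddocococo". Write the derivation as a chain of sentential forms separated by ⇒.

S⇒dScS⇒docS⇒docdScS⇒docddScScS⇒docdddScScScS⇒docdddocScScS⇒docdddococScS⇒docdddocococS⇒docdddocococo

S ⇒ dScS   [S → d S c S]
dScS ⇒ docS   [S → o]
docS ⇒ docdScS   [S → d S c S]
docdScS ⇒ docddScScS   [S → d S c S]
docddScScS ⇒ docdddScScScS   [S → d S c S]
docdddScScScS ⇒ docdddocScScS   [S → o]
docdddocScScS ⇒ docdddococScS   [S → o]
docdddococScS ⇒ docdddocococS   [S → o]
docdddocococS ⇒ docdddocococo   [S → o]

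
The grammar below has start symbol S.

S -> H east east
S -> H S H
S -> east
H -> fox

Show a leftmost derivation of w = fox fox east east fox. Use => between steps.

S => H S H => fox S H => fox H east east H => fox fox east east H => fox fox east east fox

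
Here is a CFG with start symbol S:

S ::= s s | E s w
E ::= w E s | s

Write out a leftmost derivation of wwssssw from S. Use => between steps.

S => Esw   [S ::= E s w]
Esw => wEssw   [E ::= w E s]
wEssw => wwEsssw   [E ::= w E s]
wwEsssw => wwssssw   [E ::= s]

S=>Esw=>wEssw=>wwEsssw=>wwssssw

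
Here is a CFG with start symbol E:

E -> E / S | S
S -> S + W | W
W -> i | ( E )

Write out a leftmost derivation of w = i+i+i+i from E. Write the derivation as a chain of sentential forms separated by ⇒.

E ⇒ S ⇒ S+W ⇒ S+W+W ⇒ S+W+W+W ⇒ W+W+W+W ⇒ i+W+W+W ⇒ i+i+W+W ⇒ i+i+i+W ⇒ i+i+i+i

E ⇒ S   [E -> S]
S ⇒ S+W   [S -> S + W]
S+W ⇒ S+W+W   [S -> S + W]
S+W+W ⇒ S+W+W+W   [S -> S + W]
S+W+W+W ⇒ W+W+W+W   [S -> W]
W+W+W+W ⇒ i+W+W+W   [W -> i]
i+W+W+W ⇒ i+i+W+W   [W -> i]
i+i+W+W ⇒ i+i+i+W   [W -> i]
i+i+i+W ⇒ i+i+i+i   [W -> i]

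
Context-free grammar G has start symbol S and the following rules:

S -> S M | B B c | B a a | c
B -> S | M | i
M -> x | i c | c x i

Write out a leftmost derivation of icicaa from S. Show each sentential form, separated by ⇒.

S ⇒ Baa   [S -> B a a]
Baa ⇒ Saa   [B -> S]
Saa ⇒ BBcaa   [S -> B B c]
BBcaa ⇒ MBcaa   [B -> M]
MBcaa ⇒ icBcaa   [M -> i c]
icBcaa ⇒ icicaa   [B -> i]

S ⇒ Baa ⇒ Saa ⇒ BBcaa ⇒ MBcaa ⇒ icBcaa ⇒ icicaa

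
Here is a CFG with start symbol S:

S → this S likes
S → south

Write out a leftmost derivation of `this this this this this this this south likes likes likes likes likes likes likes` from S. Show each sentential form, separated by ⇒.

S ⇒ this S likes ⇒ this this S likes likes ⇒ this this this S likes likes likes ⇒ this this this this S likes likes likes likes ⇒ this this this this this S likes likes likes likes likes ⇒ this this this this this this S likes likes likes likes likes likes ⇒ this this this this this this this S likes likes likes likes likes likes likes ⇒ this this this this this this this south likes likes likes likes likes likes likes

S ⇒ this S likes   [S → this S likes]
this S likes ⇒ this this S likes likes   [S → this S likes]
this this S likes likes ⇒ this this this S likes likes likes   [S → this S likes]
this this this S likes likes likes ⇒ this this this this S likes likes likes likes   [S → this S likes]
this this this this S likes likes likes likes ⇒ this this this this this S likes likes likes likes likes   [S → this S likes]
this this this this this S likes likes likes likes likes ⇒ this this this this this this S likes likes likes likes likes likes   [S → this S likes]
this this this this this this S likes likes likes likes likes likes ⇒ this this this this this this this S likes likes likes likes likes likes likes   [S → this S likes]
this this this this this this this S likes likes likes likes likes likes likes ⇒ this this this this this this this south likes likes likes likes likes likes likes   [S → south]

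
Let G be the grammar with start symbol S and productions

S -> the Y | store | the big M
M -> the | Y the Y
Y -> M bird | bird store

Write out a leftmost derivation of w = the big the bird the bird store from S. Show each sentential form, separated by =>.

S => the big M => the big Y the Y => the big M bird the Y => the big the bird the Y => the big the bird the bird store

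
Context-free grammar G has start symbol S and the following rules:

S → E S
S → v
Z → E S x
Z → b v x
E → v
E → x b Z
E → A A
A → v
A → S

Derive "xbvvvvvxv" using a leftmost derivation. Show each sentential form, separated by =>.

S => ES => xbZS => xbESxS => xbAASxS => xbSASxS => xbESASxS => xbAASASxS => xbvASASxS => xbvSSASxS => xbvvSASxS => xbvvvASxS => xbvvvvSxS => xbvvvvvxS => xbvvvvvxv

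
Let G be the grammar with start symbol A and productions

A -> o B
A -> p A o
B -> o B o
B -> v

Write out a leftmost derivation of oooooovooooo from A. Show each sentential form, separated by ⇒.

A ⇒ oB   [A -> o B]
oB ⇒ ooBo   [B -> o B o]
ooBo ⇒ oooBoo   [B -> o B o]
oooBoo ⇒ ooooBooo   [B -> o B o]
ooooBooo ⇒ oooooBoooo   [B -> o B o]
oooooBoooo ⇒ ooooooBooooo   [B -> o B o]
ooooooBooooo ⇒ oooooovooooo   [B -> v]

A⇒oB⇒ooBo⇒oooBoo⇒ooooBooo⇒oooooBoooo⇒ooooooBooooo⇒oooooovooooo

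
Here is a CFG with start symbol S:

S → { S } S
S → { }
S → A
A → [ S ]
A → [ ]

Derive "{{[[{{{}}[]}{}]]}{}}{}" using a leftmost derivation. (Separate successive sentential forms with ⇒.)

S ⇒ {S}S   [S → { S } S]
{S}S ⇒ {{S}S}S   [S → { S } S]
{{S}S}S ⇒ {{A}S}S   [S → A]
{{A}S}S ⇒ {{[S]}S}S   [A → [ S ]]
{{[S]}S}S ⇒ {{[A]}S}S   [S → A]
{{[A]}S}S ⇒ {{[[S]]}S}S   [A → [ S ]]
{{[[S]]}S}S ⇒ {{[[{S}S]]}S}S   [S → { S } S]
{{[[{S}S]]}S}S ⇒ {{[[{{S}S}S]]}S}S   [S → { S } S]
{{[[{{S}S}S]]}S}S ⇒ {{[[{{{}}S}S]]}S}S   [S → { }]
{{[[{{{}}S}S]]}S}S ⇒ {{[[{{{}}A}S]]}S}S   [S → A]
{{[[{{{}}A}S]]}S}S ⇒ {{[[{{{}}[]}S]]}S}S   [A → [ ]]
{{[[{{{}}[]}S]]}S}S ⇒ {{[[{{{}}[]}{}]]}S}S   [S → { }]
{{[[{{{}}[]}{}]]}S}S ⇒ {{[[{{{}}[]}{}]]}{}}S   [S → { }]
{{[[{{{}}[]}{}]]}{}}S ⇒ {{[[{{{}}[]}{}]]}{}}{}   [S → { }]

S ⇒ {S}S ⇒ {{S}S}S ⇒ {{A}S}S ⇒ {{[S]}S}S ⇒ {{[A]}S}S ⇒ {{[[S]]}S}S ⇒ {{[[{S}S]]}S}S ⇒ {{[[{{S}S}S]]}S}S ⇒ {{[[{{{}}S}S]]}S}S ⇒ {{[[{{{}}A}S]]}S}S ⇒ {{[[{{{}}[]}S]]}S}S ⇒ {{[[{{{}}[]}{}]]}S}S ⇒ {{[[{{{}}[]}{}]]}{}}S ⇒ {{[[{{{}}[]}{}]]}{}}{}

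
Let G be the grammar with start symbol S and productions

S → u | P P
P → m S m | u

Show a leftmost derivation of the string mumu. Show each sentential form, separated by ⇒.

S ⇒ PP ⇒ mSmP ⇒ mumP ⇒ mumu

S ⇒ PP   [S → P P]
PP ⇒ mSmP   [P → m S m]
mSmP ⇒ mumP   [S → u]
mumP ⇒ mumu   [P → u]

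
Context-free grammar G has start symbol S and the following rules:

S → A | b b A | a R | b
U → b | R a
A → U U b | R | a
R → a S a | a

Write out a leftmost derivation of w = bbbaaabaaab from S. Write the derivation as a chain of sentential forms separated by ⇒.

S ⇒ bbA   [S → b b A]
bbA ⇒ bbUUb   [A → U U b]
bbUUb ⇒ bbbUb   [U → b]
bbbUb ⇒ bbbRab   [U → R a]
bbbRab ⇒ bbbaSaab   [R → a S a]
bbbaSaab ⇒ bbbaaRaab   [S → a R]
bbbaaRaab ⇒ bbbaaaSaaab   [R → a S a]
bbbaaaSaaab ⇒ bbbaaabaaab   [S → b]

S⇒bbA⇒bbUUb⇒bbbUb⇒bbbRab⇒bbbaSaab⇒bbbaaRaab⇒bbbaaaSaaab⇒bbbaaabaaab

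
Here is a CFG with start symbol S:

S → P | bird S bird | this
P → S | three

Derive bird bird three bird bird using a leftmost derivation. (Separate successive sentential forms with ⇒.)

S ⇒ bird S bird   [S → bird S bird]
bird S bird ⇒ bird bird S bird bird   [S → bird S bird]
bird bird S bird bird ⇒ bird bird P bird bird   [S → P]
bird bird P bird bird ⇒ bird bird three bird bird   [P → three]

S ⇒ bird S bird ⇒ bird bird S bird bird ⇒ bird bird P bird bird ⇒ bird bird three bird bird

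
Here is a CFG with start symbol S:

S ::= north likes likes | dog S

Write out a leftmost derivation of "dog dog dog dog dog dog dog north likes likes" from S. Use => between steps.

S => dog S => dog dog S => dog dog dog S => dog dog dog dog S => dog dog dog dog dog S => dog dog dog dog dog dog S => dog dog dog dog dog dog dog S => dog dog dog dog dog dog dog north likes likes

S => dog S   [S ::= dog S]
dog S => dog dog S   [S ::= dog S]
dog dog S => dog dog dog S   [S ::= dog S]
dog dog dog S => dog dog dog dog S   [S ::= dog S]
dog dog dog dog S => dog dog dog dog dog S   [S ::= dog S]
dog dog dog dog dog S => dog dog dog dog dog dog S   [S ::= dog S]
dog dog dog dog dog dog S => dog dog dog dog dog dog dog S   [S ::= dog S]
dog dog dog dog dog dog dog S => dog dog dog dog dog dog dog north likes likes   [S ::= north likes likes]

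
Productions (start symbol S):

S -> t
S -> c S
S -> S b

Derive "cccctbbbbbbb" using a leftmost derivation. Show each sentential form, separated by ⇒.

S ⇒ Sb ⇒ Sbb ⇒ cSbb ⇒ cSbbb ⇒ ccSbbb ⇒ ccSbbbb ⇒ ccSbbbbb ⇒ cccSbbbbb ⇒ cccSbbbbbb ⇒ cccSbbbbbbb ⇒ ccccSbbbbbbb ⇒ cccctbbbbbbb

S ⇒ Sb   [S -> S b]
Sb ⇒ Sbb   [S -> S b]
Sbb ⇒ cSbb   [S -> c S]
cSbb ⇒ cSbbb   [S -> S b]
cSbbb ⇒ ccSbbb   [S -> c S]
ccSbbb ⇒ ccSbbbb   [S -> S b]
ccSbbbb ⇒ ccSbbbbb   [S -> S b]
ccSbbbbb ⇒ cccSbbbbb   [S -> c S]
cccSbbbbb ⇒ cccSbbbbbb   [S -> S b]
cccSbbbbbb ⇒ cccSbbbbbbb   [S -> S b]
cccSbbbbbbb ⇒ ccccSbbbbbbb   [S -> c S]
ccccSbbbbbbb ⇒ cccctbbbbbbb   [S -> t]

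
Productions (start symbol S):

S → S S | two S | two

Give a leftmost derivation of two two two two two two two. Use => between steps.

S => S S   [S → S S]
S S => S S S   [S → S S]
S S S => two S S S   [S → two S]
two S S S => two two S S S   [S → two S]
two two S S S => two two two S S   [S → two]
two two two S S => two two two S S S   [S → S S]
two two two S S S => two two two two S S S   [S → two S]
two two two two S S S => two two two two two S S   [S → two]
two two two two two S S => two two two two two two S   [S → two]
two two two two two two S => two two two two two two two   [S → two]

S => S S => S S S => two S S S => two two S S S => two two two S S => two two two S S S => two two two two S S S => two two two two two S S => two two two two two two S => two two two two two two two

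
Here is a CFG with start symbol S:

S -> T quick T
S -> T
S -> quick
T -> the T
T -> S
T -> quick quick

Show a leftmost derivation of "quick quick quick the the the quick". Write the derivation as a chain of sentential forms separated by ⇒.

S ⇒ T quick T ⇒ quick quick quick T ⇒ quick quick quick the T ⇒ quick quick quick the the T ⇒ quick quick quick the the the T ⇒ quick quick quick the the the S ⇒ quick quick quick the the the quick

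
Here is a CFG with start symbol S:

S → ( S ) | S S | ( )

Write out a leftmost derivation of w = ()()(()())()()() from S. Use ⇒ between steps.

S ⇒ SS   [S → S S]
SS ⇒ SSS   [S → S S]
SSS ⇒ SSSS   [S → S S]
SSSS ⇒ SSSSS   [S → S S]
SSSSS ⇒ ()SSSS   [S → ( )]
()SSSS ⇒ ()()SSS   [S → ( )]
()()SSS ⇒ ()()SSSS   [S → S S]
()()SSSS ⇒ ()()(S)SSS   [S → ( S )]
()()(S)SSS ⇒ ()()(SS)SSS   [S → S S]
()()(SS)SSS ⇒ ()()(()S)SSS   [S → ( )]
()()(()S)SSS ⇒ ()()(()())SSS   [S → ( )]
()()(()())SSS ⇒ ()()(()())()SS   [S → ( )]
()()(()())()SS ⇒ ()()(()())()()S   [S → ( )]
()()(()())()()S ⇒ ()()(()())()()()   [S → ( )]

S ⇒ SS ⇒ SSS ⇒ SSSS ⇒ SSSSS ⇒ ()SSSS ⇒ ()()SSS ⇒ ()()SSSS ⇒ ()()(S)SSS ⇒ ()()(SS)SSS ⇒ ()()(()S)SSS ⇒ ()()(()())SSS ⇒ ()()(()())()SS ⇒ ()()(()())()()S ⇒ ()()(()())()()()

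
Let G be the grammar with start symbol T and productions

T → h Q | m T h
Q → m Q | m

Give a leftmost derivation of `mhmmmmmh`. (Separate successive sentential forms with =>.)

T => mTh   [T → m T h]
mTh => mhQh   [T → h Q]
mhQh => mhmQh   [Q → m Q]
mhmQh => mhmmQh   [Q → m Q]
mhmmQh => mhmmmQh   [Q → m Q]
mhmmmQh => mhmmmmQh   [Q → m Q]
mhmmmmQh => mhmmmmmh   [Q → m]

T=>mTh=>mhQh=>mhmQh=>mhmmQh=>mhmmmQh=>mhmmmmQh=>mhmmmmmh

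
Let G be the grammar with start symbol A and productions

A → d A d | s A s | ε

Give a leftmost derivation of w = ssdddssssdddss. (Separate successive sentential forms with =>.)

A => sAs => ssAss => ssdAdss => ssddAddss => ssdddAdddss => ssdddsAsdddss => ssdddssAssdddss => ssdddssssdddss

A => sAs   [A → s A s]
sAs => ssAss   [A → s A s]
ssAss => ssdAdss   [A → d A d]
ssdAdss => ssddAddss   [A → d A d]
ssddAddss => ssdddAdddss   [A → d A d]
ssdddAdddss => ssdddsAsdddss   [A → s A s]
ssdddsAsdddss => ssdddssAssdddss   [A → s A s]
ssdddssAssdddss => ssdddssssdddss   [A → ε]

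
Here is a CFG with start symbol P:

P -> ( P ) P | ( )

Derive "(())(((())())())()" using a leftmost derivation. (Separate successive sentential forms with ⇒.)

P ⇒ (P)P   [P -> ( P ) P]
(P)P ⇒ (())P   [P -> ( )]
(())P ⇒ (())(P)P   [P -> ( P ) P]
(())(P)P ⇒ (())((P)P)P   [P -> ( P ) P]
(())((P)P)P ⇒ (())(((P)P)P)P   [P -> ( P ) P]
(())(((P)P)P)P ⇒ (())(((())P)P)P   [P -> ( )]
(())(((())P)P)P ⇒ (())(((())())P)P   [P -> ( )]
(())(((())())P)P ⇒ (())(((())())())P   [P -> ( )]
(())(((())())())P ⇒ (())(((())())())()   [P -> ( )]

P⇒(P)P⇒(())P⇒(())(P)P⇒(())((P)P)P⇒(())(((P)P)P)P⇒(())(((())P)P)P⇒(())(((())())P)P⇒(())(((())())())P⇒(())(((())())())()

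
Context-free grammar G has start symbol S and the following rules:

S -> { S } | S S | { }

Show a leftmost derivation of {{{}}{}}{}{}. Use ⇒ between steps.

S ⇒ SS ⇒ SSS ⇒ {S}SS ⇒ {SS}SS ⇒ {{S}S}SS ⇒ {{{}}S}SS ⇒ {{{}}{}}SS ⇒ {{{}}{}}{}S ⇒ {{{}}{}}{}{}

S ⇒ SS   [S -> S S]
SS ⇒ SSS   [S -> S S]
SSS ⇒ {S}SS   [S -> { S }]
{S}SS ⇒ {SS}SS   [S -> S S]
{SS}SS ⇒ {{S}S}SS   [S -> { S }]
{{S}S}SS ⇒ {{{}}S}SS   [S -> { }]
{{{}}S}SS ⇒ {{{}}{}}SS   [S -> { }]
{{{}}{}}SS ⇒ {{{}}{}}{}S   [S -> { }]
{{{}}{}}{}S ⇒ {{{}}{}}{}{}   [S -> { }]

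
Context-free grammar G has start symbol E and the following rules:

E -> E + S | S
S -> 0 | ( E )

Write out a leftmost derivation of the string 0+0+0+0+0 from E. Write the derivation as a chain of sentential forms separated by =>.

E => E+S => E+S+S => E+S+S+S => E+S+S+S+S => S+S+S+S+S => 0+S+S+S+S => 0+0+S+S+S => 0+0+0+S+S => 0+0+0+0+S => 0+0+0+0+0

E => E+S   [E -> E + S]
E+S => E+S+S   [E -> E + S]
E+S+S => E+S+S+S   [E -> E + S]
E+S+S+S => E+S+S+S+S   [E -> E + S]
E+S+S+S+S => S+S+S+S+S   [E -> S]
S+S+S+S+S => 0+S+S+S+S   [S -> 0]
0+S+S+S+S => 0+0+S+S+S   [S -> 0]
0+0+S+S+S => 0+0+0+S+S   [S -> 0]
0+0+0+S+S => 0+0+0+0+S   [S -> 0]
0+0+0+0+S => 0+0+0+0+0   [S -> 0]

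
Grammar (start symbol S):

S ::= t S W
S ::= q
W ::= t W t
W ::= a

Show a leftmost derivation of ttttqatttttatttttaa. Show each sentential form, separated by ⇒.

S ⇒ tSW ⇒ ttSWW ⇒ tttSWWW ⇒ ttttSWWWW ⇒ ttttqWWWW ⇒ ttttqaWWW ⇒ ttttqatWtWW ⇒ ttttqattWttWW ⇒ ttttqatttWtttWW ⇒ ttttqattttWttttWW ⇒ ttttqatttttWtttttWW ⇒ ttttqatttttatttttWW ⇒ ttttqatttttatttttaW ⇒ ttttqatttttatttttaa

S ⇒ tSW   [S ::= t S W]
tSW ⇒ ttSWW   [S ::= t S W]
ttSWW ⇒ tttSWWW   [S ::= t S W]
tttSWWW ⇒ ttttSWWWW   [S ::= t S W]
ttttSWWWW ⇒ ttttqWWWW   [S ::= q]
ttttqWWWW ⇒ ttttqaWWW   [W ::= a]
ttttqaWWW ⇒ ttttqatWtWW   [W ::= t W t]
ttttqatWtWW ⇒ ttttqattWttWW   [W ::= t W t]
ttttqattWttWW ⇒ ttttqatttWtttWW   [W ::= t W t]
ttttqatttWtttWW ⇒ ttttqattttWttttWW   [W ::= t W t]
ttttqattttWttttWW ⇒ ttttqatttttWtttttWW   [W ::= t W t]
ttttqatttttWtttttWW ⇒ ttttqatttttatttttWW   [W ::= a]
ttttqatttttatttttWW ⇒ ttttqatttttatttttaW   [W ::= a]
ttttqatttttatttttaW ⇒ ttttqatttttatttttaa   [W ::= a]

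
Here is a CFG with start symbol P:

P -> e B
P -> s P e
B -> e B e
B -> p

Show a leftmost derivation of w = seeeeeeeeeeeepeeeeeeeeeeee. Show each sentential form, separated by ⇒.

P ⇒ sPe   [P -> s P e]
sPe ⇒ seBe   [P -> e B]
seBe ⇒ seeBee   [B -> e B e]
seeBee ⇒ seeeBeee   [B -> e B e]
seeeBeee ⇒ seeeeBeeee   [B -> e B e]
seeeeBeeee ⇒ seeeeeBeeeee   [B -> e B e]
seeeeeBeeeee ⇒ seeeeeeBeeeeee   [B -> e B e]
seeeeeeBeeeeee ⇒ seeeeeeeBeeeeeee   [B -> e B e]
seeeeeeeBeeeeeee ⇒ seeeeeeeeBeeeeeeee   [B -> e B e]
seeeeeeeeBeeeeeeee ⇒ seeeeeeeeeBeeeeeeeee   [B -> e B e]
seeeeeeeeeBeeeeeeeee ⇒ seeeeeeeeeeBeeeeeeeeee   [B -> e B e]
seeeeeeeeeeBeeeeeeeeee ⇒ seeeeeeeeeeeBeeeeeeeeeee   [B -> e B e]
seeeeeeeeeeeBeeeeeeeeeee ⇒ seeeeeeeeeeeeBeeeeeeeeeeee   [B -> e B e]
seeeeeeeeeeeeBeeeeeeeeeeee ⇒ seeeeeeeeeeeepeeeeeeeeeeee   [B -> p]

P ⇒ sPe ⇒ seBe ⇒ seeBee ⇒ seeeBeee ⇒ seeeeBeeee ⇒ seeeeeBeeeee ⇒ seeeeeeBeeeeee ⇒ seeeeeeeBeeeeeee ⇒ seeeeeeeeBeeeeeeee ⇒ seeeeeeeeeBeeeeeeeee ⇒ seeeeeeeeeeBeeeeeeeeee ⇒ seeeeeeeeeeeBeeeeeeeeeee ⇒ seeeeeeeeeeeeBeeeeeeeeeeee ⇒ seeeeeeeeeeeepeeeeeeeeeeee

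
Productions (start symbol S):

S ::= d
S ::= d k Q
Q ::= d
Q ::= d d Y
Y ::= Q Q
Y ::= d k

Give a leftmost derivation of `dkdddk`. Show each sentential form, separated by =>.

S => dkQ => dkddY => dkdddk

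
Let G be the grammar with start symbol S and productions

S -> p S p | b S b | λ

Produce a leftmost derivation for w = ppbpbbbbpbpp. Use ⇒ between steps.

S ⇒ pSp   [S -> p S p]
pSp ⇒ ppSpp   [S -> p S p]
ppSpp ⇒ ppbSbpp   [S -> b S b]
ppbSbpp ⇒ ppbpSpbpp   [S -> p S p]
ppbpSpbpp ⇒ ppbpbSbpbpp   [S -> b S b]
ppbpbSbpbpp ⇒ ppbpbbSbbpbpp   [S -> b S b]
ppbpbbSbbpbpp ⇒ ppbpbbbbpbpp   [S -> λ]

S ⇒ pSp ⇒ ppSpp ⇒ ppbSbpp ⇒ ppbpSpbpp ⇒ ppbpbSbpbpp ⇒ ppbpbbSbbpbpp ⇒ ppbpbbbbpbpp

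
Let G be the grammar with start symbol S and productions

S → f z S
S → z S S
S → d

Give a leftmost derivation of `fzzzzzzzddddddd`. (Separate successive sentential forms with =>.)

S => fzS => fzzSS => fzzzSSS => fzzzzSSSS => fzzzzzSSSSS => fzzzzzzSSSSSS => fzzzzzzzSSSSSSS => fzzzzzzzdSSSSSS => fzzzzzzzddSSSSS => fzzzzzzzdddSSSS => fzzzzzzzddddSSS => fzzzzzzzdddddSS => fzzzzzzzddddddS => fzzzzzzzddddddd

S => fzS   [S → f z S]
fzS => fzzSS   [S → z S S]
fzzSS => fzzzSSS   [S → z S S]
fzzzSSS => fzzzzSSSS   [S → z S S]
fzzzzSSSS => fzzzzzSSSSS   [S → z S S]
fzzzzzSSSSS => fzzzzzzSSSSSS   [S → z S S]
fzzzzzzSSSSSS => fzzzzzzzSSSSSSS   [S → z S S]
fzzzzzzzSSSSSSS => fzzzzzzzdSSSSSS   [S → d]
fzzzzzzzdSSSSSS => fzzzzzzzddSSSSS   [S → d]
fzzzzzzzddSSSSS => fzzzzzzzdddSSSS   [S → d]
fzzzzzzzdddSSSS => fzzzzzzzddddSSS   [S → d]
fzzzzzzzddddSSS => fzzzzzzzdddddSS   [S → d]
fzzzzzzzdddddSS => fzzzzzzzddddddS   [S → d]
fzzzzzzzddddddS => fzzzzzzzddddddd   [S → d]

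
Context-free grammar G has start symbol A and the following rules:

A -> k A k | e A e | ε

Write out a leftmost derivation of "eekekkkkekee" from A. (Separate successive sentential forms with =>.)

A => eAe => eeAee => eekAkee => eekeAekee => eekekAkekee => eekekkAkkekee => eekekkkkekee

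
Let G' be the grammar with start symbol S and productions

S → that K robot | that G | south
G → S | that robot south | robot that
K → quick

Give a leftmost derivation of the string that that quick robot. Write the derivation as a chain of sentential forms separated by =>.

S => that G => that S => that that K robot => that that quick robot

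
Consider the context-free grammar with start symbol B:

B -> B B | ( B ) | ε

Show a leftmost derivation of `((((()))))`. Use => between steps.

B=>BB=>(B)B=>(BB)B=>((B)B)B=>((BB)B)B=>(((B)B)B)B=>((((B))B)B)B=>((((BB))B)B)B=>(((((B)B))B)B)B=>((((()B))B)B)B=>((((()))B)B)B=>((((())))B)B=>((((()))))B=>((((()))))

B => BB   [B -> B B]
BB => (B)B   [B -> ( B )]
(B)B => (BB)B   [B -> B B]
(BB)B => ((B)B)B   [B -> ( B )]
((B)B)B => ((BB)B)B   [B -> B B]
((BB)B)B => (((B)B)B)B   [B -> ( B )]
(((B)B)B)B => ((((B))B)B)B   [B -> ( B )]
((((B))B)B)B => ((((BB))B)B)B   [B -> B B]
((((BB))B)B)B => (((((B)B))B)B)B   [B -> ( B )]
(((((B)B))B)B)B => ((((()B))B)B)B   [B -> ε]
((((()B))B)B)B => ((((()))B)B)B   [B -> ε]
((((()))B)B)B => ((((())))B)B   [B -> ε]
((((())))B)B => ((((()))))B   [B -> ε]
((((()))))B => ((((()))))   [B -> ε]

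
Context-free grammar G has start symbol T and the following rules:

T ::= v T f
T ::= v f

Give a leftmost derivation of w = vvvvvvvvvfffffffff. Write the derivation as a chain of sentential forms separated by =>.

T => vTf   [T ::= v T f]
vTf => vvTff   [T ::= v T f]
vvTff => vvvTfff   [T ::= v T f]
vvvTfff => vvvvTffff   [T ::= v T f]
vvvvTffff => vvvvvTfffff   [T ::= v T f]
vvvvvTfffff => vvvvvvTffffff   [T ::= v T f]
vvvvvvTffffff => vvvvvvvTfffffff   [T ::= v T f]
vvvvvvvTfffffff => vvvvvvvvTffffffff   [T ::= v T f]
vvvvvvvvTffffffff => vvvvvvvvvfffffffff   [T ::= v f]

T => vTf => vvTff => vvvTfff => vvvvTffff => vvvvvTfffff => vvvvvvTffffff => vvvvvvvTfffffff => vvvvvvvvTffffffff => vvvvvvvvvfffffffff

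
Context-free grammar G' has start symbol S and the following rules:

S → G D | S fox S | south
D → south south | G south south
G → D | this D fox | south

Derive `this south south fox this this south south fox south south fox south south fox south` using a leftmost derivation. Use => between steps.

S => S fox S => G D fox S => this D fox D fox S => this south south fox D fox S => this south south fox G south south fox S => this south south fox this D fox south south fox S => this south south fox this G south south fox south south fox S => this south south fox this this D fox south south fox south south fox S => this south south fox this this south south fox south south fox south south fox S => this south south fox this this south south fox south south fox south south fox south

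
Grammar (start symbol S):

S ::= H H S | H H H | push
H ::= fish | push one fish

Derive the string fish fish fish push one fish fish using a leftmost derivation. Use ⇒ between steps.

S ⇒ H H S ⇒ fish H S ⇒ fish fish S ⇒ fish fish H H H ⇒ fish fish fish H H ⇒ fish fish fish push one fish H ⇒ fish fish fish push one fish fish

S ⇒ H H S   [S ::= H H S]
H H S ⇒ fish H S   [H ::= fish]
fish H S ⇒ fish fish S   [H ::= fish]
fish fish S ⇒ fish fish H H H   [S ::= H H H]
fish fish H H H ⇒ fish fish fish H H   [H ::= fish]
fish fish fish H H ⇒ fish fish fish push one fish H   [H ::= push one fish]
fish fish fish push one fish H ⇒ fish fish fish push one fish fish   [H ::= fish]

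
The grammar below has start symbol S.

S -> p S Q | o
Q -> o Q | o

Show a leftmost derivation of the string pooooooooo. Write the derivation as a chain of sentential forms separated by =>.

S => pSQ   [S -> p S Q]
pSQ => poQ   [S -> o]
poQ => pooQ   [Q -> o Q]
pooQ => poooQ   [Q -> o Q]
poooQ => pooooQ   [Q -> o Q]
pooooQ => poooooQ   [Q -> o Q]
poooooQ => pooooooQ   [Q -> o Q]
pooooooQ => poooooooQ   [Q -> o Q]
poooooooQ => pooooooooQ   [Q -> o Q]
pooooooooQ => pooooooooo   [Q -> o]

S => pSQ => poQ => pooQ => poooQ => pooooQ => poooooQ => pooooooQ => poooooooQ => pooooooooQ => pooooooooo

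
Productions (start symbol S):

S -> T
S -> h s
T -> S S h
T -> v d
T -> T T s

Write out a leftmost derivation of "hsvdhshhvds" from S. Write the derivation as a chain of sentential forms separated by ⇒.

S ⇒ T ⇒ TTs ⇒ SShTs ⇒ hsShTs ⇒ hsThTs ⇒ hsSShhTs ⇒ hsTShhTs ⇒ hsvdShhTs ⇒ hsvdhshhTs ⇒ hsvdhshhvds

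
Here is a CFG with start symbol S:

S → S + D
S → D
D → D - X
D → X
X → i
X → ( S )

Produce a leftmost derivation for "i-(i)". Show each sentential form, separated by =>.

S => D   [S → D]
D => D-X   [D → D - X]
D-X => X-X   [D → X]
X-X => i-X   [X → i]
i-X => i-(S)   [X → ( S )]
i-(S) => i-(D)   [S → D]
i-(D) => i-(X)   [D → X]
i-(X) => i-(i)   [X → i]

S => D => D-X => X-X => i-X => i-(S) => i-(D) => i-(X) => i-(i)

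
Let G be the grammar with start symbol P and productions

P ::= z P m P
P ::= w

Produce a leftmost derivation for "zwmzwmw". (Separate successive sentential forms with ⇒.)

P ⇒ zPmP ⇒ zwmP ⇒ zwmzPmP ⇒ zwmzwmP ⇒ zwmzwmw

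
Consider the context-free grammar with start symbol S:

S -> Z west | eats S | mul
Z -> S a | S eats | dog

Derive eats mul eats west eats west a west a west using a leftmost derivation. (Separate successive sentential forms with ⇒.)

S ⇒ eats S   [S -> eats S]
eats S ⇒ eats Z west   [S -> Z west]
eats Z west ⇒ eats S a west   [Z -> S a]
eats S a west ⇒ eats Z west a west   [S -> Z west]
eats Z west a west ⇒ eats S a west a west   [Z -> S a]
eats S a west a west ⇒ eats Z west a west a west   [S -> Z west]
eats Z west a west a west ⇒ eats S eats west a west a west   [Z -> S eats]
eats S eats west a west a west ⇒ eats Z west eats west a west a west   [S -> Z west]
eats Z west eats west a west a west ⇒ eats S eats west eats west a west a west   [Z -> S eats]
eats S eats west eats west a west a west ⇒ eats mul eats west eats west a west a west   [S -> mul]

S ⇒ eats S ⇒ eats Z west ⇒ eats S a west ⇒ eats Z west a west ⇒ eats S a west a west ⇒ eats Z west a west a west ⇒ eats S eats west a west a west ⇒ eats Z west eats west a west a west ⇒ eats S eats west eats west a west a west ⇒ eats mul eats west eats west a west a west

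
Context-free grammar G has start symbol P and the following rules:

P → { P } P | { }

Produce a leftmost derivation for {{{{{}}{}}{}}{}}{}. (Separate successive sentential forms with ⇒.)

P ⇒ {P}P ⇒ {{P}P}P ⇒ {{{P}P}P}P ⇒ {{{{P}P}P}P}P ⇒ {{{{{}}P}P}P}P ⇒ {{{{{}}{}}P}P}P ⇒ {{{{{}}{}}{}}P}P ⇒ {{{{{}}{}}{}}{}}P ⇒ {{{{{}}{}}{}}{}}{}

P ⇒ {P}P   [P → { P } P]
{P}P ⇒ {{P}P}P   [P → { P } P]
{{P}P}P ⇒ {{{P}P}P}P   [P → { P } P]
{{{P}P}P}P ⇒ {{{{P}P}P}P}P   [P → { P } P]
{{{{P}P}P}P}P ⇒ {{{{{}}P}P}P}P   [P → { }]
{{{{{}}P}P}P}P ⇒ {{{{{}}{}}P}P}P   [P → { }]
{{{{{}}{}}P}P}P ⇒ {{{{{}}{}}{}}P}P   [P → { }]
{{{{{}}{}}{}}P}P ⇒ {{{{{}}{}}{}}{}}P   [P → { }]
{{{{{}}{}}{}}{}}P ⇒ {{{{{}}{}}{}}{}}{}   [P → { }]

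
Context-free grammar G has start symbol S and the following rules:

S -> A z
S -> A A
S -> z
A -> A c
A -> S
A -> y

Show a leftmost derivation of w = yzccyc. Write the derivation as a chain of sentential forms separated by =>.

S => AA => yA => yAc => ySc => yAAc => yAcAc => yAccAc => ySccAc => yzccAc => yzccyc

S => AA   [S -> A A]
AA => yA   [A -> y]
yA => yAc   [A -> A c]
yAc => ySc   [A -> S]
ySc => yAAc   [S -> A A]
yAAc => yAcAc   [A -> A c]
yAcAc => yAccAc   [A -> A c]
yAccAc => ySccAc   [A -> S]
ySccAc => yzccAc   [S -> z]
yzccAc => yzccyc   [A -> y]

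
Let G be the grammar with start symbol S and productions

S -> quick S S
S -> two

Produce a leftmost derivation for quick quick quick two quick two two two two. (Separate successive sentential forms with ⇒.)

S ⇒ quick S S ⇒ quick quick S S S ⇒ quick quick quick S S S S ⇒ quick quick quick two S S S ⇒ quick quick quick two quick S S S S ⇒ quick quick quick two quick two S S S ⇒ quick quick quick two quick two two S S ⇒ quick quick quick two quick two two two S ⇒ quick quick quick two quick two two two two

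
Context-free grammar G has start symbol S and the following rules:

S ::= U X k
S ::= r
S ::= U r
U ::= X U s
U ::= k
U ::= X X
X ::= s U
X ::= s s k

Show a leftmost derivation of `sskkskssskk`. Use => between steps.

S => UXk => XUsXk => sUUsXk => sXUsUsXk => ssUUsUsXk => sskUsUsXk => sskksUsXk => sskksksXk => sskkskssskk

S => UXk   [S ::= U X k]
UXk => XUsXk   [U ::= X U s]
XUsXk => sUUsXk   [X ::= s U]
sUUsXk => sXUsUsXk   [U ::= X U s]
sXUsUsXk => ssUUsUsXk   [X ::= s U]
ssUUsUsXk => sskUsUsXk   [U ::= k]
sskUsUsXk => sskksUsXk   [U ::= k]
sskksUsXk => sskksksXk   [U ::= k]
sskksksXk => sskkskssskk   [X ::= s s k]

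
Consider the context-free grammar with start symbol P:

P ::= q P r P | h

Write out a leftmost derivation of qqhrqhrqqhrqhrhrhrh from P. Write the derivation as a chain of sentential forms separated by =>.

P => qPrP   [P ::= q P r P]
qPrP => qqPrPrP   [P ::= q P r P]
qqPrPrP => qqhrPrP   [P ::= h]
qqhrPrP => qqhrqPrPrP   [P ::= q P r P]
qqhrqPrPrP => qqhrqhrPrP   [P ::= h]
qqhrqhrPrP => qqhrqhrqPrPrP   [P ::= q P r P]
qqhrqhrqPrPrP => qqhrqhrqqPrPrPrP   [P ::= q P r P]
qqhrqhrqqPrPrPrP => qqhrqhrqqhrPrPrP   [P ::= h]
qqhrqhrqqhrPrPrP => qqhrqhrqqhrqPrPrPrP   [P ::= q P r P]
qqhrqhrqqhrqPrPrPrP => qqhrqhrqqhrqhrPrPrP   [P ::= h]
qqhrqhrqqhrqhrPrPrP => qqhrqhrqqhrqhrhrPrP   [P ::= h]
qqhrqhrqqhrqhrhrPrP => qqhrqhrqqhrqhrhrhrP   [P ::= h]
qqhrqhrqqhrqhrhrhrP => qqhrqhrqqhrqhrhrhrh   [P ::= h]

P=>qPrP=>qqPrPrP=>qqhrPrP=>qqhrqPrPrP=>qqhrqhrPrP=>qqhrqhrqPrPrP=>qqhrqhrqqPrPrPrP=>qqhrqhrqqhrPrPrP=>qqhrqhrqqhrqPrPrPrP=>qqhrqhrqqhrqhrPrPrP=>qqhrqhrqqhrqhrhrPrP=>qqhrqhrqqhrqhrhrhrP=>qqhrqhrqqhrqhrhrhrh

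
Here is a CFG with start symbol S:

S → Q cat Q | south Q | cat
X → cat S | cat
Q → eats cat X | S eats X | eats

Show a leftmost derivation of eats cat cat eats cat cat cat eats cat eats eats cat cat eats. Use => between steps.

S => Q cat Q => S eats X cat Q => Q cat Q eats X cat Q => eats cat X cat Q eats X cat Q => eats cat cat S cat Q eats X cat Q => eats cat cat Q cat Q cat Q eats X cat Q => eats cat cat eats cat X cat Q cat Q eats X cat Q => eats cat cat eats cat cat cat Q cat Q eats X cat Q => eats cat cat eats cat cat cat eats cat Q eats X cat Q => eats cat cat eats cat cat cat eats cat eats eats X cat Q => eats cat cat eats cat cat cat eats cat eats eats cat cat Q => eats cat cat eats cat cat cat eats cat eats eats cat cat eats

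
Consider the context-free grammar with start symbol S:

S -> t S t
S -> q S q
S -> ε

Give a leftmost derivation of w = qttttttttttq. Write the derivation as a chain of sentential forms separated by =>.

S => qSq => qtStq => qttSttq => qtttStttq => qttttSttttq => qtttttStttttq => qttttttttttq

S => qSq   [S -> q S q]
qSq => qtStq   [S -> t S t]
qtStq => qttSttq   [S -> t S t]
qttSttq => qtttStttq   [S -> t S t]
qtttStttq => qttttSttttq   [S -> t S t]
qttttSttttq => qtttttStttttq   [S -> t S t]
qtttttStttttq => qttttttttttq   [S -> ε]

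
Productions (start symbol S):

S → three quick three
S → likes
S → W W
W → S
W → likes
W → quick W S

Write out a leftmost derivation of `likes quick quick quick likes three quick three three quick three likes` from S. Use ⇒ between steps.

S ⇒ W W ⇒ likes W ⇒ likes quick W S ⇒ likes quick quick W S S ⇒ likes quick quick quick W S S S ⇒ likes quick quick quick likes S S S ⇒ likes quick quick quick likes three quick three S S ⇒ likes quick quick quick likes three quick three three quick three S ⇒ likes quick quick quick likes three quick three three quick three likes

S ⇒ W W   [S → W W]
W W ⇒ likes W   [W → likes]
likes W ⇒ likes quick W S   [W → quick W S]
likes quick W S ⇒ likes quick quick W S S   [W → quick W S]
likes quick quick W S S ⇒ likes quick quick quick W S S S   [W → quick W S]
likes quick quick quick W S S S ⇒ likes quick quick quick likes S S S   [W → likes]
likes quick quick quick likes S S S ⇒ likes quick quick quick likes three quick three S S   [S → three quick three]
likes quick quick quick likes three quick three S S ⇒ likes quick quick quick likes three quick three three quick three S   [S → three quick three]
likes quick quick quick likes three quick three three quick three S ⇒ likes quick quick quick likes three quick three three quick three likes   [S → likes]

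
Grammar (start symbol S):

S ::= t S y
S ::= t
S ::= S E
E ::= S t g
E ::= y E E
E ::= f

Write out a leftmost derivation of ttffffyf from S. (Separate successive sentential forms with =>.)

S => SE => tSyE => tSEyE => tSEEyE => tSEEEyE => tSEEEEyE => ttEEEEyE => ttfEEEyE => ttffEEyE => ttfffEyE => ttffffyE => ttffffyf

S => SE   [S ::= S E]
SE => tSyE   [S ::= t S y]
tSyE => tSEyE   [S ::= S E]
tSEyE => tSEEyE   [S ::= S E]
tSEEyE => tSEEEyE   [S ::= S E]
tSEEEyE => tSEEEEyE   [S ::= S E]
tSEEEEyE => ttEEEEyE   [S ::= t]
ttEEEEyE => ttfEEEyE   [E ::= f]
ttfEEEyE => ttffEEyE   [E ::= f]
ttffEEyE => ttfffEyE   [E ::= f]
ttfffEyE => ttffffyE   [E ::= f]
ttffffyE => ttffffyf   [E ::= f]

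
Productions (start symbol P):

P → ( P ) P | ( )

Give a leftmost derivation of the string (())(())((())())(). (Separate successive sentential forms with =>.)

P => (P)P => (())P => (())(P)P => (())(())P => (())(())(P)P => (())(())((P)P)P => (())(())((())P)P => (())(())((())())P => (())(())((())())()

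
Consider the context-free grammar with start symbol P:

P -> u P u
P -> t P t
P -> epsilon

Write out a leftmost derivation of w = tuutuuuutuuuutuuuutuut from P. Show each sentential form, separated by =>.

P => tPt => tuPut => tuuPuut => tuutPtuut => tuutuPutuut => tuutuuPuutuut => tuutuuuPuuutuut => tuutuuuuPuuuutuut => tuutuuuutPtuuuutuut => tuutuuuutuPutuuuutuut => tuutuuuutuuPuutuuuutuut => tuutuuuutuuuutuuuutuut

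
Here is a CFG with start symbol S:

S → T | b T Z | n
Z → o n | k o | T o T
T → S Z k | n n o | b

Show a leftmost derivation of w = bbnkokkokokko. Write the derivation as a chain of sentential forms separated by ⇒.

S ⇒ bTZ ⇒ bSZkZ ⇒ bbTZZkZ ⇒ bbSZkZZkZ ⇒ bbnZkZZkZ ⇒ bbnkokZZkZ ⇒ bbnkokkoZkZ ⇒ bbnkokkokokZ ⇒ bbnkokkokokko

S ⇒ bTZ   [S → b T Z]
bTZ ⇒ bSZkZ   [T → S Z k]
bSZkZ ⇒ bbTZZkZ   [S → b T Z]
bbTZZkZ ⇒ bbSZkZZkZ   [T → S Z k]
bbSZkZZkZ ⇒ bbnZkZZkZ   [S → n]
bbnZkZZkZ ⇒ bbnkokZZkZ   [Z → k o]
bbnkokZZkZ ⇒ bbnkokkoZkZ   [Z → k o]
bbnkokkoZkZ ⇒ bbnkokkokokZ   [Z → k o]
bbnkokkokokZ ⇒ bbnkokkokokko   [Z → k o]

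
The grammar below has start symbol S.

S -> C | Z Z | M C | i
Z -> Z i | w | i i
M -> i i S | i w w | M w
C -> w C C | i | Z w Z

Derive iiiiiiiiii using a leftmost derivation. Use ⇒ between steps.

S ⇒ MC   [S -> M C]
MC ⇒ iiSC   [M -> i i S]
iiSC ⇒ iiMCC   [S -> M C]
iiMCC ⇒ iiiiSCC   [M -> i i S]
iiiiSCC ⇒ iiiiMCCC   [S -> M C]
iiiiMCCC ⇒ iiiiiiSCCC   [M -> i i S]
iiiiiiSCCC ⇒ iiiiiiiCCC   [S -> i]
iiiiiiiCCC ⇒ iiiiiiiiCC   [C -> i]
iiiiiiiiCC ⇒ iiiiiiiiiC   [C -> i]
iiiiiiiiiC ⇒ iiiiiiiiii   [C -> i]

S ⇒ MC ⇒ iiSC ⇒ iiMCC ⇒ iiiiSCC ⇒ iiiiMCCC ⇒ iiiiiiSCCC ⇒ iiiiiiiCCC ⇒ iiiiiiiiCC ⇒ iiiiiiiiiC ⇒ iiiiiiiiii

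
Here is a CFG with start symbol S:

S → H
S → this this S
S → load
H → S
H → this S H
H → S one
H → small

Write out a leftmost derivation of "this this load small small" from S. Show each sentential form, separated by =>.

S => H => this S H => this H H => this this S H H => this this load H H => this this load small H => this this load small small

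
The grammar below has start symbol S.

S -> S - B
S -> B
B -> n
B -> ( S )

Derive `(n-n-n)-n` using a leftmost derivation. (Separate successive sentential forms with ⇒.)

S⇒S-B⇒B-B⇒(S)-B⇒(S-B)-B⇒(S-B-B)-B⇒(B-B-B)-B⇒(n-B-B)-B⇒(n-n-B)-B⇒(n-n-n)-B⇒(n-n-n)-n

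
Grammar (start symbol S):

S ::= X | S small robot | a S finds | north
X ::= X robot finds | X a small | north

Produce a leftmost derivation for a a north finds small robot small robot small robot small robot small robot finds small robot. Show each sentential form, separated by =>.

S => S small robot => a S finds small robot => a S small robot finds small robot => a S small robot small robot finds small robot => a S small robot small robot small robot finds small robot => a S small robot small robot small robot small robot finds small robot => a S small robot small robot small robot small robot small robot finds small robot => a a S finds small robot small robot small robot small robot small robot finds small robot => a a north finds small robot small robot small robot small robot small robot finds small robot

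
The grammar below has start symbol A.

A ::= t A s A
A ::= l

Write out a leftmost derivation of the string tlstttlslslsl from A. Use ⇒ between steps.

A ⇒ tAsA ⇒ tlsA ⇒ tlstAsA ⇒ tlsttAsAsA ⇒ tlstttAsAsAsA ⇒ tlstttlsAsAsA ⇒ tlstttlslsAsA ⇒ tlstttlslslsA ⇒ tlstttlslslsl

A ⇒ tAsA   [A ::= t A s A]
tAsA ⇒ tlsA   [A ::= l]
tlsA ⇒ tlstAsA   [A ::= t A s A]
tlstAsA ⇒ tlsttAsAsA   [A ::= t A s A]
tlsttAsAsA ⇒ tlstttAsAsAsA   [A ::= t A s A]
tlstttAsAsAsA ⇒ tlstttlsAsAsA   [A ::= l]
tlstttlsAsAsA ⇒ tlstttlslsAsA   [A ::= l]
tlstttlslsAsA ⇒ tlstttlslslsA   [A ::= l]
tlstttlslslsA ⇒ tlstttlslslsl   [A ::= l]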